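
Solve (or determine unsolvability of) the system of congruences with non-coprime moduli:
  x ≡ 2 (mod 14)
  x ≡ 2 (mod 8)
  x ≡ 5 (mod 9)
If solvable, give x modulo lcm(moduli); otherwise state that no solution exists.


Moduli 14, 8, 9 are not pairwise coprime, so CRT works modulo lcm(m_i) when all pairwise compatibility conditions hold.
Pairwise compatibility: gcd(m_i, m_j) must divide a_i - a_j for every pair.
Merge one congruence at a time:
  Start: x ≡ 2 (mod 14).
  Combine with x ≡ 2 (mod 8): gcd(14, 8) = 2; 2 - 2 = 0, which IS divisible by 2, so compatible.
    Write x = 2 + 14·t and substitute into x ≡ 2 (mod 8): 14·t ≡ 2 − 2 = 0 (mod 8).
    Divide the congruence (and modulus) by g = 2: 7·t ≡ 0 (mod 4).
    Reduce coefficients mod 4: 3·t ≡ 0 (mod 4).
    The inverse of 3 mod 4 is 3 (since 3·3 = 9 = 2·4 + 1), so t ≡ 3·0 = 0 ≡ 0 (mod 4).
    Then x = 2 + 14·0 = 2, valid modulo lcm(14, 8) = 56: x ≡ 2 (mod 56).
  Combine with x ≡ 5 (mod 9): gcd(56, 9) = 1; 5 - 2 = 3, which IS divisible by 1, so compatible.
    Write x = 2 + 56·t and substitute into x ≡ 5 (mod 9): 56·t ≡ 5 − 2 = 3 (mod 9).
    Reduce coefficients mod 9: 2·t ≡ 3 (mod 9).
    The inverse of 2 mod 9 is 5 (since 2·5 = 10 = 1·9 + 1), so t ≡ 5·3 = 15 ≡ 6 (mod 9).
    Then x = 2 + 56·6 = 338, valid modulo lcm(56, 9) = 504: x ≡ 338 (mod 504).
Verify: 338 mod 14 = 2, 338 mod 8 = 2, 338 mod 9 = 5.

x ≡ 338 (mod 504).


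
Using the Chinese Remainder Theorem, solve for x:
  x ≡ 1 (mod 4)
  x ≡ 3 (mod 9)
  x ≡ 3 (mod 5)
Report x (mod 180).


Moduli 4, 9, 5 are pairwise coprime; by CRT there is a unique solution modulo M = 4 · 9 · 5 = 180.
Solve pairwise, accumulating the modulus:
  Start with x ≡ 1 (mod 4).
  Combine with x ≡ 3 (mod 9): since gcd(4, 9) = 1, we get a unique residue mod 36.
    Write x = 1 + 4·t and substitute into x ≡ 3 (mod 9): 4·t ≡ 3 − 1 = 2 (mod 9).
    The inverse of 4 mod 9 is 7 (since 4·7 = 28 = 3·9 + 1), so t ≡ 7·2 = 14 ≡ 5 (mod 9).
    Then x = 1 + 4·5 = 21, valid modulo lcm(4, 9) = 36: x ≡ 21 (mod 36).
  Combine with x ≡ 3 (mod 5): since gcd(36, 5) = 1, we get a unique residue mod 180.
    Write x = 21 + 36·t and substitute into x ≡ 3 (mod 5): 36·t ≡ 3 − 21 = -18 (mod 5).
    Reduce coefficients mod 5: 1·t ≡ 2 (mod 5).
    So t ≡ 2 (mod 5).
    Then x = 21 + 36·2 = 93, valid modulo lcm(36, 5) = 180: x ≡ 93 (mod 180).
Verify: 93 mod 4 = 1 ✓, 93 mod 9 = 3 ✓, 93 mod 5 = 3 ✓.

x ≡ 93 (mod 180).


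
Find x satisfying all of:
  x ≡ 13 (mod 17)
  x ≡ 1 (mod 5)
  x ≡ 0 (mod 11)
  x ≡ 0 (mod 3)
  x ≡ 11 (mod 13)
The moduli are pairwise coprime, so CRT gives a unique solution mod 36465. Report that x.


Product of moduli M = 17 · 5 · 11 · 3 · 13 = 36465.
Merge one congruence at a time:
  Start: x ≡ 13 (mod 17).
  Combine with x ≡ 1 (mod 5); new modulus lcm = 85.
    Write x = 13 + 17·t and substitute into x ≡ 1 (mod 5): 17·t ≡ 1 − 13 = -12 (mod 5).
    Reduce coefficients mod 5: 2·t ≡ 3 (mod 5).
    The inverse of 2 mod 5 is 3 (since 2·3 = 6 = 1·5 + 1), so t ≡ 3·3 = 9 ≡ 4 (mod 5).
    Then x = 13 + 17·4 = 81, valid modulo lcm(17, 5) = 85: x ≡ 81 (mod 85).
  Combine with x ≡ 0 (mod 11); new modulus lcm = 935.
    Write x = 81 + 85·t and substitute into x ≡ 0 (mod 11): 85·t ≡ 0 − 81 = -81 (mod 11).
    Reduce coefficients mod 11: 8·t ≡ 7 (mod 11).
    The inverse of 8 mod 11 is 7 (since 8·7 = 56 = 5·11 + 1), so t ≡ 7·7 = 49 ≡ 5 (mod 11).
    Then x = 81 + 85·5 = 506, valid modulo lcm(85, 11) = 935: x ≡ 506 (mod 935).
  Combine with x ≡ 0 (mod 3); new modulus lcm = 2805.
    Write x = 506 + 935·t and substitute into x ≡ 0 (mod 3): 935·t ≡ 0 − 506 = -506 (mod 3).
    Reduce coefficients mod 3: 2·t ≡ 1 (mod 3).
    The inverse of 2 mod 3 is 2 (since 2·2 = 4 = 1·3 + 1), so t ≡ 2·1 = 2 ≡ 2 (mod 3).
    Then x = 506 + 935·2 = 2376, valid modulo lcm(935, 3) = 2805: x ≡ 2376 (mod 2805).
  Combine with x ≡ 11 (mod 13); new modulus lcm = 36465.
    Write x = 2376 + 2805·t and substitute into x ≡ 11 (mod 13): 2805·t ≡ 11 − 2376 = -2365 (mod 13).
    Reduce coefficients mod 13: 10·t ≡ 1 (mod 13).
    The inverse of 10 mod 13 is 4 (since 10·4 = 40 = 3·13 + 1), so t ≡ 4·1 = 4 ≡ 4 (mod 13).
    Then x = 2376 + 2805·4 = 13596, valid modulo lcm(2805, 13) = 36465: x ≡ 13596 (mod 36465).
Verify against each original: 13596 mod 17 = 13, 13596 mod 5 = 1, 13596 mod 11 = 0, 13596 mod 3 = 0, 13596 mod 13 = 11.

x ≡ 13596 (mod 36465).


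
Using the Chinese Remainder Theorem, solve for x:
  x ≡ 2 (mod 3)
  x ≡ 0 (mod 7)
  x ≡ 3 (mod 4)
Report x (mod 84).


Moduli 3, 7, 4 are pairwise coprime; by CRT there is a unique solution modulo M = 3 · 7 · 4 = 84.
Solve pairwise, accumulating the modulus:
  Start with x ≡ 2 (mod 3).
  Combine with x ≡ 0 (mod 7): since gcd(3, 7) = 1, we get a unique residue mod 21.
    Write x = 2 + 3·t and substitute into x ≡ 0 (mod 7): 3·t ≡ 0 − 2 = -2 (mod 7).
    Reduce coefficients mod 7: 3·t ≡ 5 (mod 7).
    The inverse of 3 mod 7 is 5 (since 3·5 = 15 = 2·7 + 1), so t ≡ 5·5 = 25 ≡ 4 (mod 7).
    Then x = 2 + 3·4 = 14, valid modulo lcm(3, 7) = 21: x ≡ 14 (mod 21).
  Combine with x ≡ 3 (mod 4): since gcd(21, 4) = 1, we get a unique residue mod 84.
    Write x = 14 + 21·t and substitute into x ≡ 3 (mod 4): 21·t ≡ 3 − 14 = -11 (mod 4).
    Reduce coefficients mod 4: 1·t ≡ 1 (mod 4).
    So t ≡ 1 (mod 4).
    Then x = 14 + 21·1 = 35, valid modulo lcm(21, 4) = 84: x ≡ 35 (mod 84).
Verify: 35 mod 3 = 2 ✓, 35 mod 7 = 0 ✓, 35 mod 4 = 3 ✓.

x ≡ 35 (mod 84).


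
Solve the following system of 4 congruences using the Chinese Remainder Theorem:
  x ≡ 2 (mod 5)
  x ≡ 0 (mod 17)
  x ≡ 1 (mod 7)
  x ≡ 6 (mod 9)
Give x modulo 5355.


Product of moduli M = 5 · 17 · 7 · 9 = 5355.
Merge one congruence at a time:
  Start: x ≡ 2 (mod 5).
  Combine with x ≡ 0 (mod 17); new modulus lcm = 85.
    Write x = 2 + 5·t and substitute into x ≡ 0 (mod 17): 5·t ≡ 0 − 2 = -2 (mod 17).
    Reduce coefficients mod 17: 5·t ≡ 15 (mod 17).
    The inverse of 5 mod 17 is 7 (since 5·7 = 35 = 2·17 + 1), so t ≡ 7·15 = 105 ≡ 3 (mod 17).
    Then x = 2 + 5·3 = 17, valid modulo lcm(5, 17) = 85: x ≡ 17 (mod 85).
  Combine with x ≡ 1 (mod 7); new modulus lcm = 595.
    Write x = 17 + 85·t and substitute into x ≡ 1 (mod 7): 85·t ≡ 1 − 17 = -16 (mod 7).
    Reduce coefficients mod 7: 1·t ≡ 5 (mod 7).
    So t ≡ 5 (mod 7).
    Then x = 17 + 85·5 = 442, valid modulo lcm(85, 7) = 595: x ≡ 442 (mod 595).
  Combine with x ≡ 6 (mod 9); new modulus lcm = 5355.
    Write x = 442 + 595·t and substitute into x ≡ 6 (mod 9): 595·t ≡ 6 − 442 = -436 (mod 9).
    Reduce coefficients mod 9: 1·t ≡ 5 (mod 9).
    So t ≡ 5 (mod 9).
    Then x = 442 + 595·5 = 3417, valid modulo lcm(595, 9) = 5355: x ≡ 3417 (mod 5355).
Verify against each original: 3417 mod 5 = 2, 3417 mod 17 = 0, 3417 mod 7 = 1, 3417 mod 9 = 6.

x ≡ 3417 (mod 5355).


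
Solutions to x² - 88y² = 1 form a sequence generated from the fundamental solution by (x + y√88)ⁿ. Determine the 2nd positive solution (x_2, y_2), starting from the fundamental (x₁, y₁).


Step 1: Find the fundamental solution (x₁, y₁) of x² - 88y² = 1.
  Expand √88 as a continued fraction. a₀ = ⌊√88⌋ = 9; iterate m_{k+1} = d_k·a_k − m_k, d_{k+1} = (88 − m_{k+1}²)/d_k, a_{k+1} = ⌊(a₀ + m_{k+1})/d_{k+1}⌋ (starting m₀ = 0, d₀ = 1), with convergents p_k = a_k·p_{k-1} + p_{k-2}, q_k = a_k·q_{k-1} + q_{k-2} (p₋₁ = 1, q₋₁ = 0):
  k = 0: a₀ = 9; p₀/q₀ = 9/1; p₀² − 88·q₀² = 81 − 88 = -7.
  k = 1: m = 9, d = 7, a = ⌊(9 + 9)/7⌋ = 2; p/q = (2·9 + 1)/(2·1 + 0) = 19/2; p² − 88·q² = 361 − 352 = 9.
  k = 2: m = 5, d = 9, a = ⌊(9 + 5)/9⌋ = 1; p/q = (1·19 + 9)/(1·2 + 1) = 28/3; p² − 88·q² = 784 − 792 = -8.
  k = 3: m = 4, d = 8, a = ⌊(9 + 4)/8⌋ = 1; p/q = (1·28 + 19)/(1·3 + 2) = 47/5; p² − 88·q² = 2209 − 2200 = 9.
  k = 4: m = 4, d = 9, a = ⌊(9 + 4)/9⌋ = 1; p/q = (1·47 + 28)/(1·5 + 3) = 75/8; p² − 88·q² = 5625 − 5632 = -7.
  k = 5: m = 5, d = 7, a = ⌊(9 + 5)/7⌋ = 2; p/q = (2·75 + 47)/(2·8 + 5) = 197/21; p² − 88·q² = 38809 − 38808 = 1.
  The first convergent with p² − 88·q² = 1 gives the fundamental solution (x₁, y₁) = (197, 21).
Step 2: Apply the recurrence (x_{n+1}, y_{n+1}) = (x₁x_n + 88y₁y_n, x₁y_n + y₁x_n) repeatedly.
  From (x_1, y_1) = (197, 21): x_2 = 197·197 + 88·21·21 = 77617; y_2 = 197·21 + 21·197 = 8274.
Step 3: Verify x_2² - 88·y_2² = 6024398689 - 6024398688 = 1 (should be 1). ✓

(x_1, y_1) = (197, 21); (x_2, y_2) = (77617, 8274).


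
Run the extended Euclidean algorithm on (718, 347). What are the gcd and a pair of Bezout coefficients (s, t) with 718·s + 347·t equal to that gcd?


Euclidean algorithm on (718, 347) — divide until remainder is 0:
  718 = 2 · 347 + 24
  347 = 14 · 24 + 11
  24 = 2 · 11 + 2
  11 = 5 · 2 + 1
  2 = 2 · 1 + 0
gcd(718, 347) = 1.
Track Bezout coefficients alongside the remainders: start with r₀ = 718 = a·1 + b·0 (s = 1, t = 0) and r₁ = 347 = a·0 + b·1 (s = 0, t = 1); each new remainder r_{k+1} = r_{k-1} − q_k·r_k inherits s_{k+1} = s_{k-1} − q_k·s_k, t_{k+1} = t_{k-1} − q_k·t_k, so r_k = a·s_k + b·t_k at every step:
  q = 2: r = 24, s = 1 − 2·0 = 1, t = 0 − 2·1 = -2  (check: 718·1 + 347·(-2) = 24)
  q = 14: r = 11, s = 0 − 14·1 = -14, t = 1 − 14·(-2) = 29  (check: 718·(-14) + 347·29 = 11)
  q = 2: r = 2, s = 1 − 2·(-14) = 29, t = -2 − 2·29 = -60  (check: 718·29 + 347·(-60) = 2)
  q = 5: r = 1, s = -14 − 5·29 = -159, t = 29 − 5·(-60) = 329  (check: 718·(-159) + 347·329 = 1)
The row with r = 1 (the gcd) gives the Bezout coefficients s = -159, t = 329.
Result: 718 · (-159) + 347 · (329) = 1.

gcd(718, 347) = 1; s = -159, t = 329 (check: 718·(-159) + 347·329 = 1).


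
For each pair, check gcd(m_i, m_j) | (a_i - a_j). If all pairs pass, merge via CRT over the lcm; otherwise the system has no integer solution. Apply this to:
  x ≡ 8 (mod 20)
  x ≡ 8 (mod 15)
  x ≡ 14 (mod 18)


Moduli 20, 15, 18 are not pairwise coprime, so CRT works modulo lcm(m_i) when all pairwise compatibility conditions hold.
Pairwise compatibility: gcd(m_i, m_j) must divide a_i - a_j for every pair.
Merge one congruence at a time:
  Start: x ≡ 8 (mod 20).
  Combine with x ≡ 8 (mod 15): gcd(20, 15) = 5; 8 - 8 = 0, which IS divisible by 5, so compatible.
    Write x = 8 + 20·t and substitute into x ≡ 8 (mod 15): 20·t ≡ 8 − 8 = 0 (mod 15).
    Divide the congruence (and modulus) by g = 5: 4·t ≡ 0 (mod 3).
    Reduce coefficients mod 3: 1·t ≡ 0 (mod 3).
    So t ≡ 0 (mod 3).
    Then x = 8 + 20·0 = 8, valid modulo lcm(20, 15) = 60: x ≡ 8 (mod 60).
  Combine with x ≡ 14 (mod 18): gcd(60, 18) = 6; 14 - 8 = 6, which IS divisible by 6, so compatible.
    Write x = 8 + 60·t and substitute into x ≡ 14 (mod 18): 60·t ≡ 14 − 8 = 6 (mod 18).
    Divide the congruence (and modulus) by g = 6: 10·t ≡ 1 (mod 3).
    Reduce coefficients mod 3: 1·t ≡ 1 (mod 3).
    So t ≡ 1 (mod 3).
    Then x = 8 + 60·1 = 68, valid modulo lcm(60, 18) = 180: x ≡ 68 (mod 180).
Verify: 68 mod 20 = 8, 68 mod 15 = 8, 68 mod 18 = 14.

x ≡ 68 (mod 180).


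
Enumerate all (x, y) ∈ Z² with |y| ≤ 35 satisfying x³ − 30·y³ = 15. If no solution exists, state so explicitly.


The equation is x³ - 30y³ = 15. For fixed y, x³ = 30·y³ + 15, so a solution requires the RHS to be a perfect cube.
Strategy: iterate y from -35 to 35, compute RHS = 30·y³ + 15, and check whether it is a (positive or negative) perfect cube.
Check small values of y:
  y = 0: RHS = 15 is not a perfect cube.
  y = 1: RHS = 45 is not a perfect cube.
  y = -1: RHS = -15 is not a perfect cube.
  y = 2: RHS = 255 is not a perfect cube.
  y = -2: RHS = -225 is not a perfect cube.
  y = 3: RHS = 825 is not a perfect cube.
  y = -3: RHS = -795 is not a perfect cube.
Continuing the search up to |y| = 35 finds no solutions either.
No (x, y) in the scanned range satisfies the equation.

No integer solutions with |y| ≤ 35.


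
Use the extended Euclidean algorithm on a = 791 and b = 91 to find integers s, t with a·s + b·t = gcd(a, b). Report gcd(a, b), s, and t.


Euclidean algorithm on (791, 91) — divide until remainder is 0:
  791 = 8 · 91 + 63
  91 = 1 · 63 + 28
  63 = 2 · 28 + 7
  28 = 4 · 7 + 0
gcd(791, 91) = 7.
Track Bezout coefficients alongside the remainders: start with r₀ = 791 = a·1 + b·0 (s = 1, t = 0) and r₁ = 91 = a·0 + b·1 (s = 0, t = 1); each new remainder r_{k+1} = r_{k-1} − q_k·r_k inherits s_{k+1} = s_{k-1} − q_k·s_k, t_{k+1} = t_{k-1} − q_k·t_k, so r_k = a·s_k + b·t_k at every step:
  q = 8: r = 63, s = 1 − 8·0 = 1, t = 0 − 8·1 = -8  (check: 791·1 + 91·(-8) = 63)
  q = 1: r = 28, s = 0 − 1·1 = -1, t = 1 − 1·(-8) = 9  (check: 791·(-1) + 91·9 = 28)
  q = 2: r = 7, s = 1 − 2·(-1) = 3, t = -8 − 2·9 = -26  (check: 791·3 + 91·(-26) = 7)
The row with r = 7 (the gcd) gives the Bezout coefficients s = 3, t = -26.
Result: 791 · (3) + 91 · (-26) = 7.

gcd(791, 91) = 7; s = 3, t = -26 (check: 791·3 + 91·(-26) = 7).


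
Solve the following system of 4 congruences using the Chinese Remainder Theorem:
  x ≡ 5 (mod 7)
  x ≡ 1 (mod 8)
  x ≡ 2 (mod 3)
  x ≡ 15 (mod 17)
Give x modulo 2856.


Product of moduli M = 7 · 8 · 3 · 17 = 2856.
Merge one congruence at a time:
  Start: x ≡ 5 (mod 7).
  Combine with x ≡ 1 (mod 8); new modulus lcm = 56.
    Write x = 5 + 7·t and substitute into x ≡ 1 (mod 8): 7·t ≡ 1 − 5 = -4 (mod 8).
    Reduce coefficients mod 8: 7·t ≡ 4 (mod 8).
    The inverse of 7 mod 8 is 7 (since 7·7 = 49 = 6·8 + 1), so t ≡ 7·4 = 28 ≡ 4 (mod 8).
    Then x = 5 + 7·4 = 33, valid modulo lcm(7, 8) = 56: x ≡ 33 (mod 56).
  Combine with x ≡ 2 (mod 3); new modulus lcm = 168.
    Write x = 33 + 56·t and substitute into x ≡ 2 (mod 3): 56·t ≡ 2 − 33 = -31 (mod 3).
    Reduce coefficients mod 3: 2·t ≡ 2 (mod 3).
    The inverse of 2 mod 3 is 2 (since 2·2 = 4 = 1·3 + 1), so t ≡ 2·2 = 4 ≡ 1 (mod 3).
    Then x = 33 + 56·1 = 89, valid modulo lcm(56, 3) = 168: x ≡ 89 (mod 168).
  Combine with x ≡ 15 (mod 17); new modulus lcm = 2856.
    Write x = 89 + 168·t and substitute into x ≡ 15 (mod 17): 168·t ≡ 15 − 89 = -74 (mod 17).
    Reduce coefficients mod 17: 15·t ≡ 11 (mod 17).
    The inverse of 15 mod 17 is 8 (since 15·8 = 120 = 7·17 + 1), so t ≡ 8·11 = 88 ≡ 3 (mod 17).
    Then x = 89 + 168·3 = 593, valid modulo lcm(168, 17) = 2856: x ≡ 593 (mod 2856).
Verify against each original: 593 mod 7 = 5, 593 mod 8 = 1, 593 mod 3 = 2, 593 mod 17 = 15.

x ≡ 593 (mod 2856).


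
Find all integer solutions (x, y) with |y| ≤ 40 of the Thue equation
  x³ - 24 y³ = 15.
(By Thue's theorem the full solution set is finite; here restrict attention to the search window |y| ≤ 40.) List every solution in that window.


The equation is x³ - 24y³ = 15. For fixed y, x³ = 24·y³ + 15, so a solution requires the RHS to be a perfect cube.
Strategy: iterate y from -40 to 40, compute RHS = 24·y³ + 15, and check whether it is a (positive or negative) perfect cube.
Check small values of y:
  y = 0: RHS = 15 is not a perfect cube.
  y = 1: RHS = 39 is not a perfect cube.
  y = -1: RHS = -9 is not a perfect cube.
  y = 2: RHS = 207 is not a perfect cube.
  y = -2: RHS = -177 is not a perfect cube.
  y = 3: RHS = 663 is not a perfect cube.
  y = -3: RHS = -633 is not a perfect cube.
Continuing the search up to |y| = 40 finds no solutions either.
No (x, y) in the scanned range satisfies the equation.

No integer solutions with |y| ≤ 40.


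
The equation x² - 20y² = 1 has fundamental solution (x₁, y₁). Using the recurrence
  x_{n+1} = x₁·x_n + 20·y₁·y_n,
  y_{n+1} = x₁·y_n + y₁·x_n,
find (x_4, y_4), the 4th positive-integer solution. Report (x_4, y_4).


Step 1: Find the fundamental solution (x₁, y₁) of x² - 20y² = 1.
  Expand √20 as a continued fraction. a₀ = ⌊√20⌋ = 4; iterate m_{k+1} = d_k·a_k − m_k, d_{k+1} = (20 − m_{k+1}²)/d_k, a_{k+1} = ⌊(a₀ + m_{k+1})/d_{k+1}⌋ (starting m₀ = 0, d₀ = 1), with convergents p_k = a_k·p_{k-1} + p_{k-2}, q_k = a_k·q_{k-1} + q_{k-2} (p₋₁ = 1, q₋₁ = 0):
  k = 0: a₀ = 4; p₀/q₀ = 4/1; p₀² − 20·q₀² = 16 − 20 = -4.
  k = 1: m = 4, d = 4, a = ⌊(4 + 4)/4⌋ = 2; p/q = (2·4 + 1)/(2·1 + 0) = 9/2; p² − 20·q² = 81 − 80 = 1.
  The first convergent with p² − 20·q² = 1 gives the fundamental solution (x₁, y₁) = (9, 2).
Step 2: Apply the recurrence (x_{n+1}, y_{n+1}) = (x₁x_n + 20y₁y_n, x₁y_n + y₁x_n) repeatedly.
  From (x_1, y_1) = (9, 2): x_2 = 9·9 + 20·2·2 = 161; y_2 = 9·2 + 2·9 = 36.
  From (x_2, y_2) = (161, 36): x_3 = 9·161 + 20·2·36 = 2889; y_3 = 9·36 + 2·161 = 646.
  From (x_3, y_3) = (2889, 646): x_4 = 9·2889 + 20·2·646 = 51841; y_4 = 9·646 + 2·2889 = 11592.
Step 3: Verify x_4² - 20·y_4² = 2687489281 - 2687489280 = 1 (should be 1). ✓

(x_1, y_1) = (9, 2); (x_4, y_4) = (51841, 11592).


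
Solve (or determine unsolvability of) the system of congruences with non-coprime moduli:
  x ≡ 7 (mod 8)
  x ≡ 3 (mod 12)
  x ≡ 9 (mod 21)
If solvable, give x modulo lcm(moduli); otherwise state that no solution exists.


Moduli 8, 12, 21 are not pairwise coprime, so CRT works modulo lcm(m_i) when all pairwise compatibility conditions hold.
Pairwise compatibility: gcd(m_i, m_j) must divide a_i - a_j for every pair.
Merge one congruence at a time:
  Start: x ≡ 7 (mod 8).
  Combine with x ≡ 3 (mod 12): gcd(8, 12) = 4; 3 - 7 = -4, which IS divisible by 4, so compatible.
    Write x = 7 + 8·t and substitute into x ≡ 3 (mod 12): 8·t ≡ 3 − 7 = -4 (mod 12).
    Divide the congruence (and modulus) by g = 4: 2·t ≡ -1 (mod 3).
    Reduce coefficients mod 3: 2·t ≡ 2 (mod 3).
    The inverse of 2 mod 3 is 2 (since 2·2 = 4 = 1·3 + 1), so t ≡ 2·2 = 4 ≡ 1 (mod 3).
    Then x = 7 + 8·1 = 15, valid modulo lcm(8, 12) = 24: x ≡ 15 (mod 24).
  Combine with x ≡ 9 (mod 21): gcd(24, 21) = 3; 9 - 15 = -6, which IS divisible by 3, so compatible.
    Write x = 15 + 24·t and substitute into x ≡ 9 (mod 21): 24·t ≡ 9 − 15 = -6 (mod 21).
    Divide the congruence (and modulus) by g = 3: 8·t ≡ -2 (mod 7).
    Reduce coefficients mod 7: 1·t ≡ 5 (mod 7).
    So t ≡ 5 (mod 7).
    Then x = 15 + 24·5 = 135, valid modulo lcm(24, 21) = 168: x ≡ 135 (mod 168).
Verify: 135 mod 8 = 7, 135 mod 12 = 3, 135 mod 21 = 9.

x ≡ 135 (mod 168).


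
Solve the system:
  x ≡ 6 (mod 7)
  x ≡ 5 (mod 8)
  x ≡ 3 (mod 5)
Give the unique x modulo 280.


Moduli 7, 8, 5 are pairwise coprime; by CRT there is a unique solution modulo M = 7 · 8 · 5 = 280.
Solve pairwise, accumulating the modulus:
  Start with x ≡ 6 (mod 7).
  Combine with x ≡ 5 (mod 8): since gcd(7, 8) = 1, we get a unique residue mod 56.
    Write x = 6 + 7·t and substitute into x ≡ 5 (mod 8): 7·t ≡ 5 − 6 = -1 (mod 8).
    Reduce coefficients mod 8: 7·t ≡ 7 (mod 8).
    The inverse of 7 mod 8 is 7 (since 7·7 = 49 = 6·8 + 1), so t ≡ 7·7 = 49 ≡ 1 (mod 8).
    Then x = 6 + 7·1 = 13, valid modulo lcm(7, 8) = 56: x ≡ 13 (mod 56).
  Combine with x ≡ 3 (mod 5): since gcd(56, 5) = 1, we get a unique residue mod 280.
    Write x = 13 + 56·t and substitute into x ≡ 3 (mod 5): 56·t ≡ 3 − 13 = -10 (mod 5).
    Reduce coefficients mod 5: 1·t ≡ 0 (mod 5).
    So t ≡ 0 (mod 5).
    Then x = 13 + 56·0 = 13, valid modulo lcm(56, 5) = 280: x ≡ 13 (mod 280).
Verify: 13 mod 7 = 6 ✓, 13 mod 8 = 5 ✓, 13 mod 5 = 3 ✓.

x ≡ 13 (mod 280).


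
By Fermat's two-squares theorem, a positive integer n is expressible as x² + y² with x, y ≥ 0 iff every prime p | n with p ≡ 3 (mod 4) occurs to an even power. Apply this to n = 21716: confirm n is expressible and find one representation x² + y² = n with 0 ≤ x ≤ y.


Step 1: Factor n = 21716 = 2^2 · 61 · 89.
Step 2: Check the mod-4 condition on each prime factor: 2 = 2 (special); 61 ≡ 1 (mod 4), exponent 1; 89 ≡ 1 (mod 4), exponent 1.
All primes ≡ 3 (mod 4) appear to even exponent (or don't appear), so by the two-squares theorem n IS expressible as a sum of two squares.
Step 3: Build a representation. Group n = k² · m with k = 2 and m = 61 · 89 = 5429 (a product of primes ≡ 1 (mod 4)); a representation of m scales to one of n via (k·x)² + (k·y)² = k²(x² + y²). Each prime p ≡ 1 (mod 4) is itself a sum of two squares; find a² by testing p − a² for a perfect square:
  61: 61 − 1² = 60, 61 − 2² = 57, 61 − 3² = 52, 61 − 4² = 45, 61 − 5² = 36 = 6² ⇒ 61 = 5² + 6².
  89: 89 − 1² = 88, 89 − 2² = 85, 89 − 3² = 80, 89 − 4² = 73, 89 − 5² = 64 = 8² ⇒ 89 = 5² + 8².
  Combine using the Brahmagupta–Fibonacci identity (a² + b²)(c² + d²) = (ac − bd)² + (ad + bc)² = (ac + bd)² + (ad − bc)²:
  61 · 89 = 5429: from (5² + 6²)(5² + 8²), take (5·5 − 6·8, 5·8 + 6·5) = (25 − 48, 40 + 30) = (-23, 70); dropping signs (only squares matter) gives (23, 70); check 23² + 70² = 529 + 4900 = 5429 ✓.
  Scale by k = 2: (2·23, 2·70) = (46, 140).
Step 4: Order so x ≤ y and verify: 46² + 140² = 2116 + 19600 = 21716 = n. ✓

n = 21716 = 46² + 140² (one valid representation with x ≤ y).


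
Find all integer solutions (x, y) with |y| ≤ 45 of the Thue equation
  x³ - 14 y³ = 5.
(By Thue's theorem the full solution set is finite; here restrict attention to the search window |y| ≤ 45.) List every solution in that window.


The equation is x³ - 14y³ = 5. For fixed y, x³ = 14·y³ + 5, so a solution requires the RHS to be a perfect cube.
Strategy: iterate y from -45 to 45, compute RHS = 14·y³ + 5, and check whether it is a (positive or negative) perfect cube.
Check small values of y:
  y = 0: RHS = 5 is not a perfect cube.
  y = 1: RHS = 19 is not a perfect cube.
  y = -1: RHS = -9 is not a perfect cube.
  y = 2: RHS = 117 is not a perfect cube.
  y = -2: RHS = -107 is not a perfect cube.
  y = 3: RHS = 383 is not a perfect cube.
  y = -3: RHS = -373 is not a perfect cube.
Continuing the search up to |y| = 45 finds no solutions either.
No (x, y) in the scanned range satisfies the equation.

No integer solutions with |y| ≤ 45.


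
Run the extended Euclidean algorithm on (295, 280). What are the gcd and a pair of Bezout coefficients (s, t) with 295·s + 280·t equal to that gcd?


Euclidean algorithm on (295, 280) — divide until remainder is 0:
  295 = 1 · 280 + 15
  280 = 18 · 15 + 10
  15 = 1 · 10 + 5
  10 = 2 · 5 + 0
gcd(295, 280) = 5.
Track Bezout coefficients alongside the remainders: start with r₀ = 295 = a·1 + b·0 (s = 1, t = 0) and r₁ = 280 = a·0 + b·1 (s = 0, t = 1); each new remainder r_{k+1} = r_{k-1} − q_k·r_k inherits s_{k+1} = s_{k-1} − q_k·s_k, t_{k+1} = t_{k-1} − q_k·t_k, so r_k = a·s_k + b·t_k at every step:
  q = 1: r = 15, s = 1 − 1·0 = 1, t = 0 − 1·1 = -1  (check: 295·1 + 280·(-1) = 15)
  q = 18: r = 10, s = 0 − 18·1 = -18, t = 1 − 18·(-1) = 19  (check: 295·(-18) + 280·19 = 10)
  q = 1: r = 5, s = 1 − 1·(-18) = 19, t = -1 − 1·19 = -20  (check: 295·19 + 280·(-20) = 5)
The row with r = 5 (the gcd) gives the Bezout coefficients s = 19, t = -20.
Result: 295 · (19) + 280 · (-20) = 5.

gcd(295, 280) = 5; s = 19, t = -20 (check: 295·19 + 280·(-20) = 5).


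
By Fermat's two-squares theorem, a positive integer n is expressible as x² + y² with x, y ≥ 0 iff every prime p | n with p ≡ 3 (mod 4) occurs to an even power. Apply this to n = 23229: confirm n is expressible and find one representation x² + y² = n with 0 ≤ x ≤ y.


Step 1: Factor n = 23229 = 3^2 · 29 · 89.
Step 2: Check the mod-4 condition on each prime factor: 3 ≡ 3 (mod 4), exponent 2 (must be even); 29 ≡ 1 (mod 4), exponent 1; 89 ≡ 1 (mod 4), exponent 1.
All primes ≡ 3 (mod 4) appear to even exponent (or don't appear), so by the two-squares theorem n IS expressible as a sum of two squares.
Step 3: Build a representation. Group n = k² · m with k = 3 and m = 29 · 89 = 2581 (a product of primes ≡ 1 (mod 4)); a representation of m scales to one of n via (k·x)² + (k·y)² = k²(x² + y²). Each prime p ≡ 1 (mod 4) is itself a sum of two squares; find a² by testing p − a² for a perfect square:
  29: 29 − 1² = 28, 29 − 2² = 25 = 5² ⇒ 29 = 2² + 5².
  89: 89 − 1² = 88, 89 − 2² = 85, 89 − 3² = 80, 89 − 4² = 73, 89 − 5² = 64 = 8² ⇒ 89 = 5² + 8².
  Combine using the Brahmagupta–Fibonacci identity (a² + b²)(c² + d²) = (ac − bd)² + (ad + bc)² = (ac + bd)² + (ad − bc)²:
  29 · 89 = 2581: from (2² + 5²)(5² + 8²), take (2·5 − 5·8, 2·8 + 5·5) = (10 − 40, 16 + 25) = (-30, 41); dropping signs (only squares matter) gives (30, 41); check 30² + 41² = 900 + 1681 = 2581 ✓.
  Scale by k = 3: (3·30, 3·41) = (90, 123).
Step 4: Order so x ≤ y and verify: 90² + 123² = 8100 + 15129 = 23229 = n. ✓

n = 23229 = 90² + 123² (one valid representation with x ≤ y).


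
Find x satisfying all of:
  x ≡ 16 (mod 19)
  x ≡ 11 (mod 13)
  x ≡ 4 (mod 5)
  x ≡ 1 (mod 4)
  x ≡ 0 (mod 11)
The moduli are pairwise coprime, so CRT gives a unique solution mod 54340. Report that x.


Product of moduli M = 19 · 13 · 5 · 4 · 11 = 54340.
Merge one congruence at a time:
  Start: x ≡ 16 (mod 19).
  Combine with x ≡ 11 (mod 13); new modulus lcm = 247.
    Write x = 16 + 19·t and substitute into x ≡ 11 (mod 13): 19·t ≡ 11 − 16 = -5 (mod 13).
    Reduce coefficients mod 13: 6·t ≡ 8 (mod 13).
    The inverse of 6 mod 13 is 11 (since 6·11 = 66 = 5·13 + 1), so t ≡ 11·8 = 88 ≡ 10 (mod 13).
    Then x = 16 + 19·10 = 206, valid modulo lcm(19, 13) = 247: x ≡ 206 (mod 247).
  Combine with x ≡ 4 (mod 5); new modulus lcm = 1235.
    Write x = 206 + 247·t and substitute into x ≡ 4 (mod 5): 247·t ≡ 4 − 206 = -202 (mod 5).
    Reduce coefficients mod 5: 2·t ≡ 3 (mod 5).
    The inverse of 2 mod 5 is 3 (since 2·3 = 6 = 1·5 + 1), so t ≡ 3·3 = 9 ≡ 4 (mod 5).
    Then x = 206 + 247·4 = 1194, valid modulo lcm(247, 5) = 1235: x ≡ 1194 (mod 1235).
  Combine with x ≡ 1 (mod 4); new modulus lcm = 4940.
    Write x = 1194 + 1235·t and substitute into x ≡ 1 (mod 4): 1235·t ≡ 1 − 1194 = -1193 (mod 4).
    Reduce coefficients mod 4: 3·t ≡ 3 (mod 4).
    The inverse of 3 mod 4 is 3 (since 3·3 = 9 = 2·4 + 1), so t ≡ 3·3 = 9 ≡ 1 (mod 4).
    Then x = 1194 + 1235·1 = 2429, valid modulo lcm(1235, 4) = 4940: x ≡ 2429 (mod 4940).
  Combine with x ≡ 0 (mod 11); new modulus lcm = 54340.
    Write x = 2429 + 4940·t and substitute into x ≡ 0 (mod 11): 4940·t ≡ 0 − 2429 = -2429 (mod 11).
    Reduce coefficients mod 11: 1·t ≡ 2 (mod 11).
    So t ≡ 2 (mod 11).
    Then x = 2429 + 4940·2 = 12309, valid modulo lcm(4940, 11) = 54340: x ≡ 12309 (mod 54340).
Verify against each original: 12309 mod 19 = 16, 12309 mod 13 = 11, 12309 mod 5 = 4, 12309 mod 4 = 1, 12309 mod 11 = 0.

x ≡ 12309 (mod 54340).


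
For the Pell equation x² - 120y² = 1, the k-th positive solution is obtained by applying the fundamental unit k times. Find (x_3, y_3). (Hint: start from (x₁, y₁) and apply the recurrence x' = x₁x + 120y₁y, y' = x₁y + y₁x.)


Step 1: Find the fundamental solution (x₁, y₁) of x² - 120y² = 1.
  Expand √120 as a continued fraction. a₀ = ⌊√120⌋ = 10; iterate m_{k+1} = d_k·a_k − m_k, d_{k+1} = (120 − m_{k+1}²)/d_k, a_{k+1} = ⌊(a₀ + m_{k+1})/d_{k+1}⌋ (starting m₀ = 0, d₀ = 1), with convergents p_k = a_k·p_{k-1} + p_{k-2}, q_k = a_k·q_{k-1} + q_{k-2} (p₋₁ = 1, q₋₁ = 0):
  k = 0: a₀ = 10; p₀/q₀ = 10/1; p₀² − 120·q₀² = 100 − 120 = -20.
  k = 1: m = 10, d = 20, a = ⌊(10 + 10)/20⌋ = 1; p/q = (1·10 + 1)/(1·1 + 0) = 11/1; p² − 120·q² = 121 − 120 = 1.
  The first convergent with p² − 120·q² = 1 gives the fundamental solution (x₁, y₁) = (11, 1).
Step 2: Apply the recurrence (x_{n+1}, y_{n+1}) = (x₁x_n + 120y₁y_n, x₁y_n + y₁x_n) repeatedly.
  From (x_1, y_1) = (11, 1): x_2 = 11·11 + 120·1·1 = 241; y_2 = 11·1 + 1·11 = 22.
  From (x_2, y_2) = (241, 22): x_3 = 11·241 + 120·1·22 = 5291; y_3 = 11·22 + 1·241 = 483.
Step 3: Verify x_3² - 120·y_3² = 27994681 - 27994680 = 1 (should be 1). ✓

(x_1, y_1) = (11, 1); (x_3, y_3) = (5291, 483).


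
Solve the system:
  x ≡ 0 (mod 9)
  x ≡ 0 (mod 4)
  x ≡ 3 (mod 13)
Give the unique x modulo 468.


Moduli 9, 4, 13 are pairwise coprime; by CRT there is a unique solution modulo M = 9 · 4 · 13 = 468.
Solve pairwise, accumulating the modulus:
  Start with x ≡ 0 (mod 9).
  Combine with x ≡ 0 (mod 4): since gcd(9, 4) = 1, we get a unique residue mod 36.
    Write x = 0 + 9·t and substitute into x ≡ 0 (mod 4): 9·t ≡ 0 − 0 = 0 (mod 4).
    Reduce coefficients mod 4: 1·t ≡ 0 (mod 4).
    So t ≡ 0 (mod 4).
    Then x = 0 + 9·0 = 0, valid modulo lcm(9, 4) = 36: x ≡ 0 (mod 36).
  Combine with x ≡ 3 (mod 13): since gcd(36, 13) = 1, we get a unique residue mod 468.
    Write x = 0 + 36·t and substitute into x ≡ 3 (mod 13): 36·t ≡ 3 − 0 = 3 (mod 13).
    Reduce coefficients mod 13: 10·t ≡ 3 (mod 13).
    The inverse of 10 mod 13 is 4 (since 10·4 = 40 = 3·13 + 1), so t ≡ 4·3 = 12 ≡ 12 (mod 13).
    Then x = 0 + 36·12 = 432, valid modulo lcm(36, 13) = 468: x ≡ 432 (mod 468).
Verify: 432 mod 9 = 0 ✓, 432 mod 4 = 0 ✓, 432 mod 13 = 3 ✓.

x ≡ 432 (mod 468).


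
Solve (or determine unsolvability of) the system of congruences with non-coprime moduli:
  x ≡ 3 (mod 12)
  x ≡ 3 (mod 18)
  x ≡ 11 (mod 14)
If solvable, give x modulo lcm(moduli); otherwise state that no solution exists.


Moduli 12, 18, 14 are not pairwise coprime, so CRT works modulo lcm(m_i) when all pairwise compatibility conditions hold.
Pairwise compatibility: gcd(m_i, m_j) must divide a_i - a_j for every pair.
Merge one congruence at a time:
  Start: x ≡ 3 (mod 12).
  Combine with x ≡ 3 (mod 18): gcd(12, 18) = 6; 3 - 3 = 0, which IS divisible by 6, so compatible.
    Write x = 3 + 12·t and substitute into x ≡ 3 (mod 18): 12·t ≡ 3 − 3 = 0 (mod 18).
    Divide the congruence (and modulus) by g = 6: 2·t ≡ 0 (mod 3).
    The inverse of 2 mod 3 is 2 (since 2·2 = 4 = 1·3 + 1), so t ≡ 2·0 = 0 ≡ 0 (mod 3).
    Then x = 3 + 12·0 = 3, valid modulo lcm(12, 18) = 36: x ≡ 3 (mod 36).
  Combine with x ≡ 11 (mod 14): gcd(36, 14) = 2; 11 - 3 = 8, which IS divisible by 2, so compatible.
    Write x = 3 + 36·t and substitute into x ≡ 11 (mod 14): 36·t ≡ 11 − 3 = 8 (mod 14).
    Divide the congruence (and modulus) by g = 2: 18·t ≡ 4 (mod 7).
    Reduce coefficients mod 7: 4·t ≡ 4 (mod 7).
    The inverse of 4 mod 7 is 2 (since 4·2 = 8 = 1·7 + 1), so t ≡ 2·4 = 8 ≡ 1 (mod 7).
    Then x = 3 + 36·1 = 39, valid modulo lcm(36, 14) = 252: x ≡ 39 (mod 252).
Verify: 39 mod 12 = 3, 39 mod 18 = 3, 39 mod 14 = 11.

x ≡ 39 (mod 252).


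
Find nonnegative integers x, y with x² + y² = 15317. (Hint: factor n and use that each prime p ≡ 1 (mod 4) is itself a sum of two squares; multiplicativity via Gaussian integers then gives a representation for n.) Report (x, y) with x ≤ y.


Step 1: Factor n = 15317 = 17^2 · 53.
Step 2: Check the mod-4 condition on each prime factor: 17 ≡ 1 (mod 4), exponent 2; 53 ≡ 1 (mod 4), exponent 1.
All primes ≡ 3 (mod 4) appear to even exponent (or don't appear), so by the two-squares theorem n IS expressible as a sum of two squares.
Step 3: Build a representation. Here n = 17 · 17 · 53 is a product of primes ≡ 1 (mod 4). Each prime p ≡ 1 (mod 4) is itself a sum of two squares; find a² by testing p − a² for a perfect square:
  17: 17 − 1² = 16 = 4² ⇒ 17 = 1² + 4².
  53: 53 − 1² = 52, 53 − 2² = 49 = 7² ⇒ 53 = 2² + 7².
  Combine using the Brahmagupta–Fibonacci identity (a² + b²)(c² + d²) = (ac − bd)² + (ad + bc)² = (ac + bd)² + (ad − bc)²:
  17 · 17 = 289: from (1² + 4²)(1² + 4²), take (1·1 − 4·4, 1·4 + 4·1) = (1 − 16, 4 + 4) = (-15, 8); dropping signs (only squares matter) gives (15, 8); check 15² + 8² = 225 + 64 = 289 ✓.
  289 · 53 = 15317: from (15² + 8²)(2² + 7²), take (15·2 − 8·7, 15·7 + 8·2) = (30 − 56, 105 + 16) = (-26, 121); dropping signs (only squares matter) gives (26, 121); check 26² + 121² = 676 + 14641 = 15317 ✓.
Step 4: Order so x ≤ y and verify: 26² + 121² = 676 + 14641 = 15317 = n. ✓

n = 15317 = 26² + 121² (one valid representation with x ≤ y).


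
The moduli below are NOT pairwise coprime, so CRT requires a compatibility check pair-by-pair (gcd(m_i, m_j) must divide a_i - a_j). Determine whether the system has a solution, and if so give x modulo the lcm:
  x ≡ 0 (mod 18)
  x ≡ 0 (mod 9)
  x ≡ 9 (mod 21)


Moduli 18, 9, 21 are not pairwise coprime, so CRT works modulo lcm(m_i) when all pairwise compatibility conditions hold.
Pairwise compatibility: gcd(m_i, m_j) must divide a_i - a_j for every pair.
Merge one congruence at a time:
  Start: x ≡ 0 (mod 18).
  Combine with x ≡ 0 (mod 9): gcd(18, 9) = 9; 0 - 0 = 0, which IS divisible by 9, so compatible.
    Write x = 0 + 18·t and substitute into x ≡ 0 (mod 9): 18·t ≡ 0 − 0 = 0 (mod 9).
    Divide the congruence (and modulus) by g = 9: 2·t ≡ 0 (mod 1).
    Modulo 1 every t works; take t = 0.
    Then x = 0 + 18·0 = 0, valid modulo lcm(18, 9) = 18: x ≡ 0 (mod 18).
  Combine with x ≡ 9 (mod 21): gcd(18, 21) = 3; 9 - 0 = 9, which IS divisible by 3, so compatible.
    Write x = 0 + 18·t and substitute into x ≡ 9 (mod 21): 18·t ≡ 9 − 0 = 9 (mod 21).
    Divide the congruence (and modulus) by g = 3: 6·t ≡ 3 (mod 7).
    The inverse of 6 mod 7 is 6 (since 6·6 = 36 = 5·7 + 1), so t ≡ 6·3 = 18 ≡ 4 (mod 7).
    Then x = 0 + 18·4 = 72, valid modulo lcm(18, 21) = 126: x ≡ 72 (mod 126).
Verify: 72 mod 18 = 0, 72 mod 9 = 0, 72 mod 21 = 9.

x ≡ 72 (mod 126).


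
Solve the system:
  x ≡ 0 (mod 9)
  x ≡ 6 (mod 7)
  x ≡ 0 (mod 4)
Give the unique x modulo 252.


Moduli 9, 7, 4 are pairwise coprime; by CRT there is a unique solution modulo M = 9 · 7 · 4 = 252.
Solve pairwise, accumulating the modulus:
  Start with x ≡ 0 (mod 9).
  Combine with x ≡ 6 (mod 7): since gcd(9, 7) = 1, we get a unique residue mod 63.
    Write x = 0 + 9·t and substitute into x ≡ 6 (mod 7): 9·t ≡ 6 − 0 = 6 (mod 7).
    Reduce coefficients mod 7: 2·t ≡ 6 (mod 7).
    The inverse of 2 mod 7 is 4 (since 2·4 = 8 = 1·7 + 1), so t ≡ 4·6 = 24 ≡ 3 (mod 7).
    Then x = 0 + 9·3 = 27, valid modulo lcm(9, 7) = 63: x ≡ 27 (mod 63).
  Combine with x ≡ 0 (mod 4): since gcd(63, 4) = 1, we get a unique residue mod 252.
    Write x = 27 + 63·t and substitute into x ≡ 0 (mod 4): 63·t ≡ 0 − 27 = -27 (mod 4).
    Reduce coefficients mod 4: 3·t ≡ 1 (mod 4).
    The inverse of 3 mod 4 is 3 (since 3·3 = 9 = 2·4 + 1), so t ≡ 3·1 = 3 ≡ 3 (mod 4).
    Then x = 27 + 63·3 = 216, valid modulo lcm(63, 4) = 252: x ≡ 216 (mod 252).
Verify: 216 mod 9 = 0 ✓, 216 mod 7 = 6 ✓, 216 mod 4 = 0 ✓.

x ≡ 216 (mod 252).


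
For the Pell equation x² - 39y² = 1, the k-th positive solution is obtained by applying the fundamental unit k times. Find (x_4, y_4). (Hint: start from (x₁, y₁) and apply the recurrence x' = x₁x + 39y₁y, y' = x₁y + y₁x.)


Step 1: Find the fundamental solution (x₁, y₁) of x² - 39y² = 1.
  Expand √39 as a continued fraction. a₀ = ⌊√39⌋ = 6; iterate m_{k+1} = d_k·a_k − m_k, d_{k+1} = (39 − m_{k+1}²)/d_k, a_{k+1} = ⌊(a₀ + m_{k+1})/d_{k+1}⌋ (starting m₀ = 0, d₀ = 1), with convergents p_k = a_k·p_{k-1} + p_{k-2}, q_k = a_k·q_{k-1} + q_{k-2} (p₋₁ = 1, q₋₁ = 0):
  k = 0: a₀ = 6; p₀/q₀ = 6/1; p₀² − 39·q₀² = 36 − 39 = -3.
  k = 1: m = 6, d = 3, a = ⌊(6 + 6)/3⌋ = 4; p/q = (4·6 + 1)/(4·1 + 0) = 25/4; p² − 39·q² = 625 − 624 = 1.
  The first convergent with p² − 39·q² = 1 gives the fundamental solution (x₁, y₁) = (25, 4).
Step 2: Apply the recurrence (x_{n+1}, y_{n+1}) = (x₁x_n + 39y₁y_n, x₁y_n + y₁x_n) repeatedly.
  From (x_1, y_1) = (25, 4): x_2 = 25·25 + 39·4·4 = 1249; y_2 = 25·4 + 4·25 = 200.
  From (x_2, y_2) = (1249, 200): x_3 = 25·1249 + 39·4·200 = 62425; y_3 = 25·200 + 4·1249 = 9996.
  From (x_3, y_3) = (62425, 9996): x_4 = 25·62425 + 39·4·9996 = 3120001; y_4 = 25·9996 + 4·62425 = 499600.
Step 3: Verify x_4² - 39·y_4² = 9734406240001 - 9734406240000 = 1 (should be 1). ✓

(x_1, y_1) = (25, 4); (x_4, y_4) = (3120001, 499600).


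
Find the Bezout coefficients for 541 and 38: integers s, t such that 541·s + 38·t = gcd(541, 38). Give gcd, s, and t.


Euclidean algorithm on (541, 38) — divide until remainder is 0:
  541 = 14 · 38 + 9
  38 = 4 · 9 + 2
  9 = 4 · 2 + 1
  2 = 2 · 1 + 0
gcd(541, 38) = 1.
Track Bezout coefficients alongside the remainders: start with r₀ = 541 = a·1 + b·0 (s = 1, t = 0) and r₁ = 38 = a·0 + b·1 (s = 0, t = 1); each new remainder r_{k+1} = r_{k-1} − q_k·r_k inherits s_{k+1} = s_{k-1} − q_k·s_k, t_{k+1} = t_{k-1} − q_k·t_k, so r_k = a·s_k + b·t_k at every step:
  q = 14: r = 9, s = 1 − 14·0 = 1, t = 0 − 14·1 = -14  (check: 541·1 + 38·(-14) = 9)
  q = 4: r = 2, s = 0 − 4·1 = -4, t = 1 − 4·(-14) = 57  (check: 541·(-4) + 38·57 = 2)
  q = 4: r = 1, s = 1 − 4·(-4) = 17, t = -14 − 4·57 = -242  (check: 541·17 + 38·(-242) = 1)
The row with r = 1 (the gcd) gives the Bezout coefficients s = 17, t = -242.
Result: 541 · (17) + 38 · (-242) = 1.

gcd(541, 38) = 1; s = 17, t = -242 (check: 541·17 + 38·(-242) = 1).


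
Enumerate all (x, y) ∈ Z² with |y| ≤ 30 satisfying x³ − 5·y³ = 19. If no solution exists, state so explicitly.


The equation is x³ - 5y³ = 19. For fixed y, x³ = 5·y³ + 19, so a solution requires the RHS to be a perfect cube.
Strategy: iterate y from -30 to 30, compute RHS = 5·y³ + 19, and check whether it is a (positive or negative) perfect cube.
Check small values of y:
  y = 0: RHS = 19 is not a perfect cube.
  y = 1: RHS = 24 is not a perfect cube.
  y = -1: RHS = 14 is not a perfect cube.
  y = 2: RHS = 59 is not a perfect cube.
  y = -2: RHS = -21 is not a perfect cube.
  y = 3: RHS = 154 is not a perfect cube.
  y = -3: RHS = -116 is not a perfect cube.
Continuing the search up to |y| = 30 finds no solutions either.
No (x, y) in the scanned range satisfies the equation.

No integer solutions with |y| ≤ 30.


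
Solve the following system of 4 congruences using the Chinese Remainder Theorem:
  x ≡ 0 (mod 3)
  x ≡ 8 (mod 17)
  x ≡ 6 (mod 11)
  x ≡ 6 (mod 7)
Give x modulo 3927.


Product of moduli M = 3 · 17 · 11 · 7 = 3927.
Merge one congruence at a time:
  Start: x ≡ 0 (mod 3).
  Combine with x ≡ 8 (mod 17); new modulus lcm = 51.
    Write x = 0 + 3·t and substitute into x ≡ 8 (mod 17): 3·t ≡ 8 − 0 = 8 (mod 17).
    The inverse of 3 mod 17 is 6 (since 3·6 = 18 = 1·17 + 1), so t ≡ 6·8 = 48 ≡ 14 (mod 17).
    Then x = 0 + 3·14 = 42, valid modulo lcm(3, 17) = 51: x ≡ 42 (mod 51).
  Combine with x ≡ 6 (mod 11); new modulus lcm = 561.
    Write x = 42 + 51·t and substitute into x ≡ 6 (mod 11): 51·t ≡ 6 − 42 = -36 (mod 11).
    Reduce coefficients mod 11: 7·t ≡ 8 (mod 11).
    The inverse of 7 mod 11 is 8 (since 7·8 = 56 = 5·11 + 1), so t ≡ 8·8 = 64 ≡ 9 (mod 11).
    Then x = 42 + 51·9 = 501, valid modulo lcm(51, 11) = 561: x ≡ 501 (mod 561).
  Combine with x ≡ 6 (mod 7); new modulus lcm = 3927.
    Write x = 501 + 561·t and substitute into x ≡ 6 (mod 7): 561·t ≡ 6 − 501 = -495 (mod 7).
    Reduce coefficients mod 7: 1·t ≡ 2 (mod 7).
    So t ≡ 2 (mod 7).
    Then x = 501 + 561·2 = 1623, valid modulo lcm(561, 7) = 3927: x ≡ 1623 (mod 3927).
Verify against each original: 1623 mod 3 = 0, 1623 mod 17 = 8, 1623 mod 11 = 6, 1623 mod 7 = 6.

x ≡ 1623 (mod 3927).


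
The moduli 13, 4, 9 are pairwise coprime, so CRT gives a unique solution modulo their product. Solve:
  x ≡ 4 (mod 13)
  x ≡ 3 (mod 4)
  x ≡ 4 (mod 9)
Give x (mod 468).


Moduli 13, 4, 9 are pairwise coprime; by CRT there is a unique solution modulo M = 13 · 4 · 9 = 468.
Solve pairwise, accumulating the modulus:
  Start with x ≡ 4 (mod 13).
  Combine with x ≡ 3 (mod 4): since gcd(13, 4) = 1, we get a unique residue mod 52.
    Write x = 4 + 13·t and substitute into x ≡ 3 (mod 4): 13·t ≡ 3 − 4 = -1 (mod 4).
    Reduce coefficients mod 4: 1·t ≡ 3 (mod 4).
    So t ≡ 3 (mod 4).
    Then x = 4 + 13·3 = 43, valid modulo lcm(13, 4) = 52: x ≡ 43 (mod 52).
  Combine with x ≡ 4 (mod 9): since gcd(52, 9) = 1, we get a unique residue mod 468.
    Write x = 43 + 52·t and substitute into x ≡ 4 (mod 9): 52·t ≡ 4 − 43 = -39 (mod 9).
    Reduce coefficients mod 9: 7·t ≡ 6 (mod 9).
    The inverse of 7 mod 9 is 4 (since 7·4 = 28 = 3·9 + 1), so t ≡ 4·6 = 24 ≡ 6 (mod 9).
    Then x = 43 + 52·6 = 355, valid modulo lcm(52, 9) = 468: x ≡ 355 (mod 468).
Verify: 355 mod 13 = 4 ✓, 355 mod 4 = 3 ✓, 355 mod 9 = 4 ✓.

x ≡ 355 (mod 468).
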